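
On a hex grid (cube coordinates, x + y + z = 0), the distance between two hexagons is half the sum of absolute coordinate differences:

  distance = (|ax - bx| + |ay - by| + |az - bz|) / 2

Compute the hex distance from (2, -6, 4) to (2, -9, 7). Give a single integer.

|ax - bx| = |2 - 2| = 0
|ay - by| = |-6 - (-9)| = 3
|az - bz| = |4 - 7| = 3
distance = (0 + 3 + 3) / 2 = 6 / 2 = 3

Answer: 3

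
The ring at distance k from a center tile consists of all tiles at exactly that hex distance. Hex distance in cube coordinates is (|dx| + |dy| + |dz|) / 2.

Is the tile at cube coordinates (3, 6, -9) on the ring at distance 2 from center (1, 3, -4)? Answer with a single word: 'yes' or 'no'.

|px - cx| = |3 - 1| = 2
|py - cy| = |6 - 3| = 3
|pz - cz| = |-9 - (-4)| = 5
distance = (2+3+5)/2 = 10/2 = 5
radius = 2; distance != radius -> no

Answer: no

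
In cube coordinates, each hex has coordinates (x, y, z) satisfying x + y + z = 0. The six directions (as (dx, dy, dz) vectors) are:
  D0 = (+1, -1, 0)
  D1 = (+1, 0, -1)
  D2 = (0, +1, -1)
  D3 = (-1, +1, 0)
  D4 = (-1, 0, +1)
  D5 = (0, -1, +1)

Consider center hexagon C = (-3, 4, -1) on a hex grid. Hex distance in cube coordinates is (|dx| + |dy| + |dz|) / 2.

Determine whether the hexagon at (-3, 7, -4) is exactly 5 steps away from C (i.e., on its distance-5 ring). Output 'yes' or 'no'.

|px - cx| = |-3 - (-3)| = 0
|py - cy| = |7 - 4| = 3
|pz - cz| = |-4 - (-1)| = 3
distance = (0+3+3)/2 = 6/2 = 3
radius = 5; distance != radius -> no

Answer: no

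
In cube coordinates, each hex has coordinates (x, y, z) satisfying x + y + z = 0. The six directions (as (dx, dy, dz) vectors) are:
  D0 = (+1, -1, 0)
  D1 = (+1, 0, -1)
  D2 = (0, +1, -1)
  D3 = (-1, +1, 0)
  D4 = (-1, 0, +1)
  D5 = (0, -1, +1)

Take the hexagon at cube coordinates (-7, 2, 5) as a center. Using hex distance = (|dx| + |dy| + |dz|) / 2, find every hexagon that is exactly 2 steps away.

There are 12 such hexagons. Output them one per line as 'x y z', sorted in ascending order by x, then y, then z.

Answer: -9 2 7
-9 3 6
-9 4 5
-8 1 7
-8 4 4
-7 0 7
-7 4 3
-6 0 6
-6 3 3
-5 0 5
-5 1 4
-5 2 3

Derivation:
Walk ring at distance 2 from (-7, 2, 5):
Start at center + D4*2 = (-9, 2, 7)
  hex 0: (-9, 2, 7)
  hex 1: (-8, 1, 7)
  hex 2: (-7, 0, 7)
  hex 3: (-6, 0, 6)
  hex 4: (-5, 0, 5)
  hex 5: (-5, 1, 4)
  hex 6: (-5, 2, 3)
  hex 7: (-6, 3, 3)
  hex 8: (-7, 4, 3)
  hex 9: (-8, 4, 4)
  hex 10: (-9, 4, 5)
  hex 11: (-9, 3, 6)
Sorted: 12 hexes.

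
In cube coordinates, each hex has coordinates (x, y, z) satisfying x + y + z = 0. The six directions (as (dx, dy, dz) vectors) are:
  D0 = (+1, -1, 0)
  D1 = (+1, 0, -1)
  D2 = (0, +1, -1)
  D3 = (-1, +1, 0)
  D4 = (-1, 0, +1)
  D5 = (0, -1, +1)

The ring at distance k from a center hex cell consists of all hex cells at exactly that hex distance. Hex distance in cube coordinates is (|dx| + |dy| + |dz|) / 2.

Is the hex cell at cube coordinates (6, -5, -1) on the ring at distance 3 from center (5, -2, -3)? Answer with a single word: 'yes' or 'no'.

Answer: yes

Derivation:
|px - cx| = |6 - 5| = 1
|py - cy| = |-5 - (-2)| = 3
|pz - cz| = |-1 - (-3)| = 2
distance = (1+3+2)/2 = 6/2 = 3
radius = 3; distance == radius -> yes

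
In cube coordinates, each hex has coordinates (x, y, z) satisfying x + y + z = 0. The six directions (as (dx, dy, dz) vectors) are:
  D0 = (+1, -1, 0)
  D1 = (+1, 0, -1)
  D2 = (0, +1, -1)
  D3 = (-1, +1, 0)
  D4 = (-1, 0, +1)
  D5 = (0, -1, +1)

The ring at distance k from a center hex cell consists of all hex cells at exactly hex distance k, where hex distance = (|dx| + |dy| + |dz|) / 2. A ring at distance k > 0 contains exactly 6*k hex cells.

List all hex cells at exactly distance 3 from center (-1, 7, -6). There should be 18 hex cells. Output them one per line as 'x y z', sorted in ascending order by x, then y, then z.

Answer: -4 7 -3
-4 8 -4
-4 9 -5
-4 10 -6
-3 6 -3
-3 10 -7
-2 5 -3
-2 10 -8
-1 4 -3
-1 10 -9
0 4 -4
0 9 -9
1 4 -5
1 8 -9
2 4 -6
2 5 -7
2 6 -8
2 7 -9

Derivation:
Walk ring at distance 3 from (-1, 7, -6):
Start at center + D4*3 = (-4, 7, -3)
  hex 0: (-4, 7, -3)
  hex 1: (-3, 6, -3)
  hex 2: (-2, 5, -3)
  hex 3: (-1, 4, -3)
  hex 4: (0, 4, -4)
  hex 5: (1, 4, -5)
  hex 6: (2, 4, -6)
  hex 7: (2, 5, -7)
  hex 8: (2, 6, -8)
  hex 9: (2, 7, -9)
  hex 10: (1, 8, -9)
  hex 11: (0, 9, -9)
  hex 12: (-1, 10, -9)
  hex 13: (-2, 10, -8)
  hex 14: (-3, 10, -7)
  hex 15: (-4, 10, -6)
  hex 16: (-4, 9, -5)
  hex 17: (-4, 8, -4)
Sorted: 18 hexes.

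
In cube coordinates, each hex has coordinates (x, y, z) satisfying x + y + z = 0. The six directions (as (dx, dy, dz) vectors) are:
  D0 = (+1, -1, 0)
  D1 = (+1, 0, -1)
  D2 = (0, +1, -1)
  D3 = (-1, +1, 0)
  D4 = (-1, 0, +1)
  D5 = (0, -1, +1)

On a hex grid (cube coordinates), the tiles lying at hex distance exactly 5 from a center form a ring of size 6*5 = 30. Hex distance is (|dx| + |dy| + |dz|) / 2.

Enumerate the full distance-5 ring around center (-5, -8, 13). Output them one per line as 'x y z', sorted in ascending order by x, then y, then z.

Walk ring at distance 5 from (-5, -8, 13):
Start at center + D4*5 = (-10, -8, 18)
  hex 0: (-10, -8, 18)
  hex 1: (-9, -9, 18)
  hex 2: (-8, -10, 18)
  hex 3: (-7, -11, 18)
  hex 4: (-6, -12, 18)
  hex 5: (-5, -13, 18)
  hex 6: (-4, -13, 17)
  hex 7: (-3, -13, 16)
  hex 8: (-2, -13, 15)
  hex 9: (-1, -13, 14)
  hex 10: (0, -13, 13)
  hex 11: (0, -12, 12)
  hex 12: (0, -11, 11)
  hex 13: (0, -10, 10)
  hex 14: (0, -9, 9)
  hex 15: (0, -8, 8)
  hex 16: (-1, -7, 8)
  hex 17: (-2, -6, 8)
  hex 18: (-3, -5, 8)
  hex 19: (-4, -4, 8)
  hex 20: (-5, -3, 8)
  hex 21: (-6, -3, 9)
  hex 22: (-7, -3, 10)
  hex 23: (-8, -3, 11)
  hex 24: (-9, -3, 12)
  hex 25: (-10, -3, 13)
  hex 26: (-10, -4, 14)
  hex 27: (-10, -5, 15)
  hex 28: (-10, -6, 16)
  hex 29: (-10, -7, 17)
Sorted: 30 hexes.

Answer: -10 -8 18
-10 -7 17
-10 -6 16
-10 -5 15
-10 -4 14
-10 -3 13
-9 -9 18
-9 -3 12
-8 -10 18
-8 -3 11
-7 -11 18
-7 -3 10
-6 -12 18
-6 -3 9
-5 -13 18
-5 -3 8
-4 -13 17
-4 -4 8
-3 -13 16
-3 -5 8
-2 -13 15
-2 -6 8
-1 -13 14
-1 -7 8
0 -13 13
0 -12 12
0 -11 11
0 -10 10
0 -9 9
0 -8 8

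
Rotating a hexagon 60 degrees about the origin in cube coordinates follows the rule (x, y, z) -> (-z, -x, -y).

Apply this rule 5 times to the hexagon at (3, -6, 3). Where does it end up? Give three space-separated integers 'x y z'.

Start: (3, -6, 3)
Step 1: (3, -6, 3) -> (-(3), -(3), -(-6)) = (-3, -3, 6)
Step 2: (-3, -3, 6) -> (-(6), -(-3), -(-3)) = (-6, 3, 3)
Step 3: (-6, 3, 3) -> (-(3), -(-6), -(3)) = (-3, 6, -3)
Step 4: (-3, 6, -3) -> (-(-3), -(-3), -(6)) = (3, 3, -6)
Step 5: (3, 3, -6) -> (-(-6), -(3), -(3)) = (6, -3, -3)

Answer: 6 -3 -3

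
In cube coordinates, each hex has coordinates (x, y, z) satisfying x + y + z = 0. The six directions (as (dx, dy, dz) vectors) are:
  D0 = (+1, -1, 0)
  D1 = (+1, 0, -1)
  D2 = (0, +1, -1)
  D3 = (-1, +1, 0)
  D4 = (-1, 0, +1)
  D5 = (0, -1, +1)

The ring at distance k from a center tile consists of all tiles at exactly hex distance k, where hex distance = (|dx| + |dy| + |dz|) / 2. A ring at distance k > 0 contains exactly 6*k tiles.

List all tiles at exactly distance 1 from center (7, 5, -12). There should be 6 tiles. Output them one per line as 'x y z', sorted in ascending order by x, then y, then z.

Walk ring at distance 1 from (7, 5, -12):
Start at center + D4*1 = (6, 5, -11)
  hex 0: (6, 5, -11)
  hex 1: (7, 4, -11)
  hex 2: (8, 4, -12)
  hex 3: (8, 5, -13)
  hex 4: (7, 6, -13)
  hex 5: (6, 6, -12)
Sorted: 6 hexes.

Answer: 6 5 -11
6 6 -12
7 4 -11
7 6 -13
8 4 -12
8 5 -13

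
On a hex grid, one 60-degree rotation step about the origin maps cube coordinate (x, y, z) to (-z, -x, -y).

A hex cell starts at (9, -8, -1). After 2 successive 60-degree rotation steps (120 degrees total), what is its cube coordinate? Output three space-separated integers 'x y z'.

Start: (9, -8, -1)
Step 1: (9, -8, -1) -> (-(-1), -(9), -(-8)) = (1, -9, 8)
Step 2: (1, -9, 8) -> (-(8), -(1), -(-9)) = (-8, -1, 9)

Answer: -8 -1 9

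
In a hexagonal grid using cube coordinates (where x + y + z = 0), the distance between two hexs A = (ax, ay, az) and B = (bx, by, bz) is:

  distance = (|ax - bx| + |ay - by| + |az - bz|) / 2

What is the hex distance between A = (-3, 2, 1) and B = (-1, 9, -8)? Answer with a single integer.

|ax - bx| = |-3 - (-1)| = 2
|ay - by| = |2 - 9| = 7
|az - bz| = |1 - (-8)| = 9
distance = (2 + 7 + 9) / 2 = 18 / 2 = 9

Answer: 9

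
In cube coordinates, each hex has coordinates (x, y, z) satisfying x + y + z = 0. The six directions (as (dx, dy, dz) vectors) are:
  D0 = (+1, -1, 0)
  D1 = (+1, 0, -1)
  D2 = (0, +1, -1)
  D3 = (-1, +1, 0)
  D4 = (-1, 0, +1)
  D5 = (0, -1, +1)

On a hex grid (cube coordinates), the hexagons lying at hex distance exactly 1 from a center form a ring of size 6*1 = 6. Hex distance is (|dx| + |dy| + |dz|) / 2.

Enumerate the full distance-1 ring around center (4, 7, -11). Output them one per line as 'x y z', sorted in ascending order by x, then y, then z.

Walk ring at distance 1 from (4, 7, -11):
Start at center + D4*1 = (3, 7, -10)
  hex 0: (3, 7, -10)
  hex 1: (4, 6, -10)
  hex 2: (5, 6, -11)
  hex 3: (5, 7, -12)
  hex 4: (4, 8, -12)
  hex 5: (3, 8, -11)
Sorted: 6 hexes.

Answer: 3 7 -10
3 8 -11
4 6 -10
4 8 -12
5 6 -11
5 7 -12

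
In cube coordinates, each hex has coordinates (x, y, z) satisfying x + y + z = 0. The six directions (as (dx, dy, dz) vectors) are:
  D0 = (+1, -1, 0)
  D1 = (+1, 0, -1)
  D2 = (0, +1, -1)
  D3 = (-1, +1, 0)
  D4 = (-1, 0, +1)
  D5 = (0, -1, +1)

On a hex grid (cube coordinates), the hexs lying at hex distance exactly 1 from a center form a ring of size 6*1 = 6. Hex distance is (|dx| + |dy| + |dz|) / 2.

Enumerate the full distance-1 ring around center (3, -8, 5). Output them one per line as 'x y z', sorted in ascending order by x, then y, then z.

Walk ring at distance 1 from (3, -8, 5):
Start at center + D4*1 = (2, -8, 6)
  hex 0: (2, -8, 6)
  hex 1: (3, -9, 6)
  hex 2: (4, -9, 5)
  hex 3: (4, -8, 4)
  hex 4: (3, -7, 4)
  hex 5: (2, -7, 5)
Sorted: 6 hexes.

Answer: 2 -8 6
2 -7 5
3 -9 6
3 -7 4
4 -9 5
4 -8 4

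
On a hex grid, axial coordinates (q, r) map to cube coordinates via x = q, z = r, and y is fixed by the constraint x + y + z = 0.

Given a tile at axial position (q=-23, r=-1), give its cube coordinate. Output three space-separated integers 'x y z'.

Answer: -23 24 -1

Derivation:
x = q = -23
z = r = -1
y = -x - z = -(-23) - (-1) = 24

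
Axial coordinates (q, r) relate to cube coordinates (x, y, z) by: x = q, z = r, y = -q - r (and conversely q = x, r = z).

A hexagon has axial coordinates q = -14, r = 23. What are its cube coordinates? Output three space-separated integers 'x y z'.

Answer: -14 -9 23

Derivation:
x = q = -14
z = r = 23
y = -x - z = -(-14) - (23) = -9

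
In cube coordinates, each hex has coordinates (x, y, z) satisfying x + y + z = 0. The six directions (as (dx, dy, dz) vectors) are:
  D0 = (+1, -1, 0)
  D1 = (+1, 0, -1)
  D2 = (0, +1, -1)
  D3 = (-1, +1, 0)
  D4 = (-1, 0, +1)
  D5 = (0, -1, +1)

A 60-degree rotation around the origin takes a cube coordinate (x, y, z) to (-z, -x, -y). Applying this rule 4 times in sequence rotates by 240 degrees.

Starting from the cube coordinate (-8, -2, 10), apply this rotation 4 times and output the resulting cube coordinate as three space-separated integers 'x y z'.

Start: (-8, -2, 10)
Step 1: (-8, -2, 10) -> (-(10), -(-8), -(-2)) = (-10, 8, 2)
Step 2: (-10, 8, 2) -> (-(2), -(-10), -(8)) = (-2, 10, -8)
Step 3: (-2, 10, -8) -> (-(-8), -(-2), -(10)) = (8, 2, -10)
Step 4: (8, 2, -10) -> (-(-10), -(8), -(2)) = (10, -8, -2)

Answer: 10 -8 -2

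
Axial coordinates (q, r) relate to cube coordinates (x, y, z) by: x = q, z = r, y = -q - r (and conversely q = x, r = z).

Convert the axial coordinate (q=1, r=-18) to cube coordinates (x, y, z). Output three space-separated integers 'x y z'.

x = q = 1
z = r = -18
y = -x - z = -(1) - (-18) = 17

Answer: 1 17 -18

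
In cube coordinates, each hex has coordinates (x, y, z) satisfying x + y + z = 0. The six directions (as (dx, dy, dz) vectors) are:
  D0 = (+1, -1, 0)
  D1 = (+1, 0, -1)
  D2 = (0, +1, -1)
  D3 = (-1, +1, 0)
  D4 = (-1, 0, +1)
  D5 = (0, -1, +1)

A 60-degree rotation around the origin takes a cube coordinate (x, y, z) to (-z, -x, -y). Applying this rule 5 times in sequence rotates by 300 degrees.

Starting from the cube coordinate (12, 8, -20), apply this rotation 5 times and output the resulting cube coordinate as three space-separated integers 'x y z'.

Start: (12, 8, -20)
Step 1: (12, 8, -20) -> (-(-20), -(12), -(8)) = (20, -12, -8)
Step 2: (20, -12, -8) -> (-(-8), -(20), -(-12)) = (8, -20, 12)
Step 3: (8, -20, 12) -> (-(12), -(8), -(-20)) = (-12, -8, 20)
Step 4: (-12, -8, 20) -> (-(20), -(-12), -(-8)) = (-20, 12, 8)
Step 5: (-20, 12, 8) -> (-(8), -(-20), -(12)) = (-8, 20, -12)

Answer: -8 20 -12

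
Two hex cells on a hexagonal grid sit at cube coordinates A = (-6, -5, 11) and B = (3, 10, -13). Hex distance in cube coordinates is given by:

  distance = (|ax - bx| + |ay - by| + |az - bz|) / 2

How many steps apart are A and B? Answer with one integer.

|ax - bx| = |-6 - 3| = 9
|ay - by| = |-5 - 10| = 15
|az - bz| = |11 - (-13)| = 24
distance = (9 + 15 + 24) / 2 = 48 / 2 = 24

Answer: 24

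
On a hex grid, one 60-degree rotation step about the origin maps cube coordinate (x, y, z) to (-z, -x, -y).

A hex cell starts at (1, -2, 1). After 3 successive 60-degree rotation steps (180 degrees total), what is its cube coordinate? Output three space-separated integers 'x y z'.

Start: (1, -2, 1)
Step 1: (1, -2, 1) -> (-(1), -(1), -(-2)) = (-1, -1, 2)
Step 2: (-1, -1, 2) -> (-(2), -(-1), -(-1)) = (-2, 1, 1)
Step 3: (-2, 1, 1) -> (-(1), -(-2), -(1)) = (-1, 2, -1)

Answer: -1 2 -1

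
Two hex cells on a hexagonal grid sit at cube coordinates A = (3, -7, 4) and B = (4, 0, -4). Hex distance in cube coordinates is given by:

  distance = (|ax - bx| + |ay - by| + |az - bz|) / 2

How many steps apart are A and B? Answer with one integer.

Answer: 8

Derivation:
|ax - bx| = |3 - 4| = 1
|ay - by| = |-7 - 0| = 7
|az - bz| = |4 - (-4)| = 8
distance = (1 + 7 + 8) / 2 = 16 / 2 = 8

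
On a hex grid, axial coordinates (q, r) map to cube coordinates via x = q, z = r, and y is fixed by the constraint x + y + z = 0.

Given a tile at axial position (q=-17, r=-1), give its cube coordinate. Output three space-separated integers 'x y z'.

Answer: -17 18 -1

Derivation:
x = q = -17
z = r = -1
y = -x - z = -(-17) - (-1) = 18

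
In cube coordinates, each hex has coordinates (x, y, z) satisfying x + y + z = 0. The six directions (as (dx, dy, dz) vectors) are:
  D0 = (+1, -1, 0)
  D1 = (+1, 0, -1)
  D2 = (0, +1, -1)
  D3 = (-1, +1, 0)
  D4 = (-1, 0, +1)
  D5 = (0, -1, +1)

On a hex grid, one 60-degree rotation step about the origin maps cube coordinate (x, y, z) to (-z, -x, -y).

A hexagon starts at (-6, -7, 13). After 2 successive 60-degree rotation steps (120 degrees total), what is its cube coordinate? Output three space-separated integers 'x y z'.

Start: (-6, -7, 13)
Step 1: (-6, -7, 13) -> (-(13), -(-6), -(-7)) = (-13, 6, 7)
Step 2: (-13, 6, 7) -> (-(7), -(-13), -(6)) = (-7, 13, -6)

Answer: -7 13 -6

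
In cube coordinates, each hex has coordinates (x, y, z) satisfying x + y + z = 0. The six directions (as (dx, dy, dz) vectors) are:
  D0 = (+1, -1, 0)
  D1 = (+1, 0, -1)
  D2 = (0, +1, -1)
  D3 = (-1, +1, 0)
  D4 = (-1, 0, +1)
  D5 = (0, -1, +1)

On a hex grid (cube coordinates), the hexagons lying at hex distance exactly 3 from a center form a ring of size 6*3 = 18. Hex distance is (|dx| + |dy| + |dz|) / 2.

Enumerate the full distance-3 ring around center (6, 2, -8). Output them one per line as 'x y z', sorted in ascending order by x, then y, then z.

Walk ring at distance 3 from (6, 2, -8):
Start at center + D4*3 = (3, 2, -5)
  hex 0: (3, 2, -5)
  hex 1: (4, 1, -5)
  hex 2: (5, 0, -5)
  hex 3: (6, -1, -5)
  hex 4: (7, -1, -6)
  hex 5: (8, -1, -7)
  hex 6: (9, -1, -8)
  hex 7: (9, 0, -9)
  hex 8: (9, 1, -10)
  hex 9: (9, 2, -11)
  hex 10: (8, 3, -11)
  hex 11: (7, 4, -11)
  hex 12: (6, 5, -11)
  hex 13: (5, 5, -10)
  hex 14: (4, 5, -9)
  hex 15: (3, 5, -8)
  hex 16: (3, 4, -7)
  hex 17: (3, 3, -6)
Sorted: 18 hexes.

Answer: 3 2 -5
3 3 -6
3 4 -7
3 5 -8
4 1 -5
4 5 -9
5 0 -5
5 5 -10
6 -1 -5
6 5 -11
7 -1 -6
7 4 -11
8 -1 -7
8 3 -11
9 -1 -8
9 0 -9
9 1 -10
9 2 -11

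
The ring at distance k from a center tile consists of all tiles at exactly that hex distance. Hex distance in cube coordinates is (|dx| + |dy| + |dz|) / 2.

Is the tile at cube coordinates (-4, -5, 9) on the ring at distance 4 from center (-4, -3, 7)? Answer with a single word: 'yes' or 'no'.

Answer: no

Derivation:
|px - cx| = |-4 - (-4)| = 0
|py - cy| = |-5 - (-3)| = 2
|pz - cz| = |9 - 7| = 2
distance = (0+2+2)/2 = 4/2 = 2
radius = 4; distance != radius -> no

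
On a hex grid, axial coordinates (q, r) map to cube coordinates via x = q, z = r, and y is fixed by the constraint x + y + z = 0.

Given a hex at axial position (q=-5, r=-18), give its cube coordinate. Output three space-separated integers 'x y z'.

Answer: -5 23 -18

Derivation:
x = q = -5
z = r = -18
y = -x - z = -(-5) - (-18) = 23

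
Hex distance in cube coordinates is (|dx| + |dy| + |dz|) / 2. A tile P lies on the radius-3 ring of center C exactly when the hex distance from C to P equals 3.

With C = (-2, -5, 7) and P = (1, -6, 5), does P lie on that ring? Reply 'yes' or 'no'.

|px - cx| = |1 - (-2)| = 3
|py - cy| = |-6 - (-5)| = 1
|pz - cz| = |5 - 7| = 2
distance = (3+1+2)/2 = 6/2 = 3
radius = 3; distance == radius -> yes

Answer: yes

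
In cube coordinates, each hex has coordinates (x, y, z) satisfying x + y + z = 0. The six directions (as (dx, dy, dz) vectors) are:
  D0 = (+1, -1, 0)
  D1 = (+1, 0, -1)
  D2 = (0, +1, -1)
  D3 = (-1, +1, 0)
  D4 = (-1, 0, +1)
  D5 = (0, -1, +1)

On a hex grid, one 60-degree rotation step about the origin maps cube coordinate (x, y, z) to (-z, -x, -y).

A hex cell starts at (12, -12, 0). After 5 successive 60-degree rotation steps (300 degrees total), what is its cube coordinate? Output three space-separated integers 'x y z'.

Start: (12, -12, 0)
Step 1: (12, -12, 0) -> (-(0), -(12), -(-12)) = (0, -12, 12)
Step 2: (0, -12, 12) -> (-(12), -(0), -(-12)) = (-12, 0, 12)
Step 3: (-12, 0, 12) -> (-(12), -(-12), -(0)) = (-12, 12, 0)
Step 4: (-12, 12, 0) -> (-(0), -(-12), -(12)) = (0, 12, -12)
Step 5: (0, 12, -12) -> (-(-12), -(0), -(12)) = (12, 0, -12)

Answer: 12 0 -12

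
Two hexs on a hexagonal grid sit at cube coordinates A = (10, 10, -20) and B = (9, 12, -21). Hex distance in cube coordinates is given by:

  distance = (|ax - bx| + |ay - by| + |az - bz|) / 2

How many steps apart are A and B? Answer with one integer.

Answer: 2

Derivation:
|ax - bx| = |10 - 9| = 1
|ay - by| = |10 - 12| = 2
|az - bz| = |-20 - (-21)| = 1
distance = (1 + 2 + 1) / 2 = 4 / 2 = 2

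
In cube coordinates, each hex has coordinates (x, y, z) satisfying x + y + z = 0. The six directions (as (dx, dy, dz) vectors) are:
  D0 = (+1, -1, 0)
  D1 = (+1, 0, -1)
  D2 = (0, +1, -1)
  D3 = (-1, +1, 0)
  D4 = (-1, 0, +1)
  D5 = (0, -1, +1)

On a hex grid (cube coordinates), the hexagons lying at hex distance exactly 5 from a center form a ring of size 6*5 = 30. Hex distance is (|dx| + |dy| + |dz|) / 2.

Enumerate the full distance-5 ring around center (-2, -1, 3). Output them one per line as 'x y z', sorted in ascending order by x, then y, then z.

Answer: -7 -1 8
-7 0 7
-7 1 6
-7 2 5
-7 3 4
-7 4 3
-6 -2 8
-6 4 2
-5 -3 8
-5 4 1
-4 -4 8
-4 4 0
-3 -5 8
-3 4 -1
-2 -6 8
-2 4 -2
-1 -6 7
-1 3 -2
0 -6 6
0 2 -2
1 -6 5
1 1 -2
2 -6 4
2 0 -2
3 -6 3
3 -5 2
3 -4 1
3 -3 0
3 -2 -1
3 -1 -2

Derivation:
Walk ring at distance 5 from (-2, -1, 3):
Start at center + D4*5 = (-7, -1, 8)
  hex 0: (-7, -1, 8)
  hex 1: (-6, -2, 8)
  hex 2: (-5, -3, 8)
  hex 3: (-4, -4, 8)
  hex 4: (-3, -5, 8)
  hex 5: (-2, -6, 8)
  hex 6: (-1, -6, 7)
  hex 7: (0, -6, 6)
  hex 8: (1, -6, 5)
  hex 9: (2, -6, 4)
  hex 10: (3, -6, 3)
  hex 11: (3, -5, 2)
  hex 12: (3, -4, 1)
  hex 13: (3, -3, 0)
  hex 14: (3, -2, -1)
  hex 15: (3, -1, -2)
  hex 16: (2, 0, -2)
  hex 17: (1, 1, -2)
  hex 18: (0, 2, -2)
  hex 19: (-1, 3, -2)
  hex 20: (-2, 4, -2)
  hex 21: (-3, 4, -1)
  hex 22: (-4, 4, 0)
  hex 23: (-5, 4, 1)
  hex 24: (-6, 4, 2)
  hex 25: (-7, 4, 3)
  hex 26: (-7, 3, 4)
  hex 27: (-7, 2, 5)
  hex 28: (-7, 1, 6)
  hex 29: (-7, 0, 7)
Sorted: 30 hexes.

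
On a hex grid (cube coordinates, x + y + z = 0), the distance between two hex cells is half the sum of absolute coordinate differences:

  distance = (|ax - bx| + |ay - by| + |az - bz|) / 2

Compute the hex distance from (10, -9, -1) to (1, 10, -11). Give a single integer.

|ax - bx| = |10 - 1| = 9
|ay - by| = |-9 - 10| = 19
|az - bz| = |-1 - (-11)| = 10
distance = (9 + 19 + 10) / 2 = 38 / 2 = 19

Answer: 19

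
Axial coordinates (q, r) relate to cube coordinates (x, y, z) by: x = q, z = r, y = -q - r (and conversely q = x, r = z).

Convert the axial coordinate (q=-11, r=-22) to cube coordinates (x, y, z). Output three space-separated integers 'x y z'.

Answer: -11 33 -22

Derivation:
x = q = -11
z = r = -22
y = -x - z = -(-11) - (-22) = 33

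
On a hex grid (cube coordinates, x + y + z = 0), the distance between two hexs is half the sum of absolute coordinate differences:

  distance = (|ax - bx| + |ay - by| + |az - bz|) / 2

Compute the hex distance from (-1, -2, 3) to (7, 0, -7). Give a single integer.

Answer: 10

Derivation:
|ax - bx| = |-1 - 7| = 8
|ay - by| = |-2 - 0| = 2
|az - bz| = |3 - (-7)| = 10
distance = (8 + 2 + 10) / 2 = 20 / 2 = 10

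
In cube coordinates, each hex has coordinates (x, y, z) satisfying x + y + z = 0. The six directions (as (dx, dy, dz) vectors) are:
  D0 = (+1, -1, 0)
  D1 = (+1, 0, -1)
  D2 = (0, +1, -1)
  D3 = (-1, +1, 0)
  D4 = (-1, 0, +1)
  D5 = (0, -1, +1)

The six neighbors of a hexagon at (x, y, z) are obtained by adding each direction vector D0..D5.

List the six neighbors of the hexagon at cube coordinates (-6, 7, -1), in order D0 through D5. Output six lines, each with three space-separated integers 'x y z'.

Center: (-6, 7, -1). Add each direction:
  D0: (-6, 7, -1) + (1, -1, 0) = (-5, 6, -1)
  D1: (-6, 7, -1) + (1, 0, -1) = (-5, 7, -2)
  D2: (-6, 7, -1) + (0, 1, -1) = (-6, 8, -2)
  D3: (-6, 7, -1) + (-1, 1, 0) = (-7, 8, -1)
  D4: (-6, 7, -1) + (-1, 0, 1) = (-7, 7, 0)
  D5: (-6, 7, -1) + (0, -1, 1) = (-6, 6, 0)

Answer: -5 6 -1
-5 7 -2
-6 8 -2
-7 8 -1
-7 7 0
-6 6 0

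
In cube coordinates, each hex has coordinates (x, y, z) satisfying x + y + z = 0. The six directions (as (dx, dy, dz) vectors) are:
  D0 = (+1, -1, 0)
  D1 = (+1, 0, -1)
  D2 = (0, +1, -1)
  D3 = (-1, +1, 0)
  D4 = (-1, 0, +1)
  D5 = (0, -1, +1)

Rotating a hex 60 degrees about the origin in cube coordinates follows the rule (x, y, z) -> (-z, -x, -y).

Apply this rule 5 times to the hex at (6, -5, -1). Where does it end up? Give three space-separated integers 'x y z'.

Start: (6, -5, -1)
Step 1: (6, -5, -1) -> (-(-1), -(6), -(-5)) = (1, -6, 5)
Step 2: (1, -6, 5) -> (-(5), -(1), -(-6)) = (-5, -1, 6)
Step 3: (-5, -1, 6) -> (-(6), -(-5), -(-1)) = (-6, 5, 1)
Step 4: (-6, 5, 1) -> (-(1), -(-6), -(5)) = (-1, 6, -5)
Step 5: (-1, 6, -5) -> (-(-5), -(-1), -(6)) = (5, 1, -6)

Answer: 5 1 -6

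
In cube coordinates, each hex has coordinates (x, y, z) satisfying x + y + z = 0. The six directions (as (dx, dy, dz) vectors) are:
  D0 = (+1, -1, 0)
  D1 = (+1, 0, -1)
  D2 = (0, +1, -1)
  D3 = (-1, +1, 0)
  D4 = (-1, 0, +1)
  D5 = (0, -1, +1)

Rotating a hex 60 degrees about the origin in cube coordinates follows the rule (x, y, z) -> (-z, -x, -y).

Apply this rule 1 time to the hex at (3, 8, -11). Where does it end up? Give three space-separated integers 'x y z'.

Answer: 11 -3 -8

Derivation:
Start: (3, 8, -11)
Step 1: (3, 8, -11) -> (-(-11), -(3), -(8)) = (11, -3, -8)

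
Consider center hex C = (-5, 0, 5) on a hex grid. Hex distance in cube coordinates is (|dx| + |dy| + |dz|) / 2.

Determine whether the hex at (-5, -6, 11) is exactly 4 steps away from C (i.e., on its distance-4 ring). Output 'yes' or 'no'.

|px - cx| = |-5 - (-5)| = 0
|py - cy| = |-6 - 0| = 6
|pz - cz| = |11 - 5| = 6
distance = (0+6+6)/2 = 12/2 = 6
radius = 4; distance != radius -> no

Answer: no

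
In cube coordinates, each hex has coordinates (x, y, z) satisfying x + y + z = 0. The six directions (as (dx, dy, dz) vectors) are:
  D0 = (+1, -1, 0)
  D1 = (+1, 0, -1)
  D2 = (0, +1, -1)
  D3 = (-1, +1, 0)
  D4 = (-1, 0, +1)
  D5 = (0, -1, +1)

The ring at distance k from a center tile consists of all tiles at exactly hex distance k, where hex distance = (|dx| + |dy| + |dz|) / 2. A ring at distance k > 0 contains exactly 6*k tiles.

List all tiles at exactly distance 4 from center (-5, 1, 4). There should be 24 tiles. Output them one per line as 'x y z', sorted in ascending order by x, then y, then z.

Answer: -9 1 8
-9 2 7
-9 3 6
-9 4 5
-9 5 4
-8 0 8
-8 5 3
-7 -1 8
-7 5 2
-6 -2 8
-6 5 1
-5 -3 8
-5 5 0
-4 -3 7
-4 4 0
-3 -3 6
-3 3 0
-2 -3 5
-2 2 0
-1 -3 4
-1 -2 3
-1 -1 2
-1 0 1
-1 1 0

Derivation:
Walk ring at distance 4 from (-5, 1, 4):
Start at center + D4*4 = (-9, 1, 8)
  hex 0: (-9, 1, 8)
  hex 1: (-8, 0, 8)
  hex 2: (-7, -1, 8)
  hex 3: (-6, -2, 8)
  hex 4: (-5, -3, 8)
  hex 5: (-4, -3, 7)
  hex 6: (-3, -3, 6)
  hex 7: (-2, -3, 5)
  hex 8: (-1, -3, 4)
  hex 9: (-1, -2, 3)
  hex 10: (-1, -1, 2)
  hex 11: (-1, 0, 1)
  hex 12: (-1, 1, 0)
  hex 13: (-2, 2, 0)
  hex 14: (-3, 3, 0)
  hex 15: (-4, 4, 0)
  hex 16: (-5, 5, 0)
  hex 17: (-6, 5, 1)
  hex 18: (-7, 5, 2)
  hex 19: (-8, 5, 3)
  hex 20: (-9, 5, 4)
  hex 21: (-9, 4, 5)
  hex 22: (-9, 3, 6)
  hex 23: (-9, 2, 7)
Sorted: 24 hexes.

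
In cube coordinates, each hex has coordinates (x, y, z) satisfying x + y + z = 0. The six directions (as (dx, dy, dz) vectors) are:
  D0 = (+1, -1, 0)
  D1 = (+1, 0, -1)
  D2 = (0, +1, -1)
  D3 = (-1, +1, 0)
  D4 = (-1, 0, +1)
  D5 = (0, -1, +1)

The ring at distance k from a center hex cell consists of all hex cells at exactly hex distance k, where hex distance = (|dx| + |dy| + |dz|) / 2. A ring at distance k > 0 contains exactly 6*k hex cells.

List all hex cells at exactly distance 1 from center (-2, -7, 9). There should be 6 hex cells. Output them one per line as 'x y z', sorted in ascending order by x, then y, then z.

Walk ring at distance 1 from (-2, -7, 9):
Start at center + D4*1 = (-3, -7, 10)
  hex 0: (-3, -7, 10)
  hex 1: (-2, -8, 10)
  hex 2: (-1, -8, 9)
  hex 3: (-1, -7, 8)
  hex 4: (-2, -6, 8)
  hex 5: (-3, -6, 9)
Sorted: 6 hexes.

Answer: -3 -7 10
-3 -6 9
-2 -8 10
-2 -6 8
-1 -8 9
-1 -7 8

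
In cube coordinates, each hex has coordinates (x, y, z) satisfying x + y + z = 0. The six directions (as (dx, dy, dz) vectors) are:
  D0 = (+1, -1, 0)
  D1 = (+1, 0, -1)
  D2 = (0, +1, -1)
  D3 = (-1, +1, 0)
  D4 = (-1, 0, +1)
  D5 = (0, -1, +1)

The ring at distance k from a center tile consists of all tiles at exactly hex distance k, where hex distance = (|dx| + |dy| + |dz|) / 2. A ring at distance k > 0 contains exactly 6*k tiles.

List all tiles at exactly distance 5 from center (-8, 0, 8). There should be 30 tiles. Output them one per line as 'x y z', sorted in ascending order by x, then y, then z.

Walk ring at distance 5 from (-8, 0, 8):
Start at center + D4*5 = (-13, 0, 13)
  hex 0: (-13, 0, 13)
  hex 1: (-12, -1, 13)
  hex 2: (-11, -2, 13)
  hex 3: (-10, -3, 13)
  hex 4: (-9, -4, 13)
  hex 5: (-8, -5, 13)
  hex 6: (-7, -5, 12)
  hex 7: (-6, -5, 11)
  hex 8: (-5, -5, 10)
  hex 9: (-4, -5, 9)
  hex 10: (-3, -5, 8)
  hex 11: (-3, -4, 7)
  hex 12: (-3, -3, 6)
  hex 13: (-3, -2, 5)
  hex 14: (-3, -1, 4)
  hex 15: (-3, 0, 3)
  hex 16: (-4, 1, 3)
  hex 17: (-5, 2, 3)
  hex 18: (-6, 3, 3)
  hex 19: (-7, 4, 3)
  hex 20: (-8, 5, 3)
  hex 21: (-9, 5, 4)
  hex 22: (-10, 5, 5)
  hex 23: (-11, 5, 6)
  hex 24: (-12, 5, 7)
  hex 25: (-13, 5, 8)
  hex 26: (-13, 4, 9)
  hex 27: (-13, 3, 10)
  hex 28: (-13, 2, 11)
  hex 29: (-13, 1, 12)
Sorted: 30 hexes.

Answer: -13 0 13
-13 1 12
-13 2 11
-13 3 10
-13 4 9
-13 5 8
-12 -1 13
-12 5 7
-11 -2 13
-11 5 6
-10 -3 13
-10 5 5
-9 -4 13
-9 5 4
-8 -5 13
-8 5 3
-7 -5 12
-7 4 3
-6 -5 11
-6 3 3
-5 -5 10
-5 2 3
-4 -5 9
-4 1 3
-3 -5 8
-3 -4 7
-3 -3 6
-3 -2 5
-3 -1 4
-3 0 3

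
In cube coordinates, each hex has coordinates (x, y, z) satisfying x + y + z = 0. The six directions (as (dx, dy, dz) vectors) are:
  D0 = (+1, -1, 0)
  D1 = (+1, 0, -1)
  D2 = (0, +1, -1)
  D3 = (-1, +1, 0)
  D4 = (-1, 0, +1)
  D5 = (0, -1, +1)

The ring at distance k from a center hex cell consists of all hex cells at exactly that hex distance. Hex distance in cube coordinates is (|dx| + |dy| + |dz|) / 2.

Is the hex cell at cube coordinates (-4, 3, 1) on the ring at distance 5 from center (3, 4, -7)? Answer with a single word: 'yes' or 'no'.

Answer: no

Derivation:
|px - cx| = |-4 - 3| = 7
|py - cy| = |3 - 4| = 1
|pz - cz| = |1 - (-7)| = 8
distance = (7+1+8)/2 = 16/2 = 8
radius = 5; distance != radius -> no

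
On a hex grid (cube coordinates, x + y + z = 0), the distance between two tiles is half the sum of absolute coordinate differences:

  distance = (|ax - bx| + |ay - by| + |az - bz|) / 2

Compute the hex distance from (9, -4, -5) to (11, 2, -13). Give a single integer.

|ax - bx| = |9 - 11| = 2
|ay - by| = |-4 - 2| = 6
|az - bz| = |-5 - (-13)| = 8
distance = (2 + 6 + 8) / 2 = 16 / 2 = 8

Answer: 8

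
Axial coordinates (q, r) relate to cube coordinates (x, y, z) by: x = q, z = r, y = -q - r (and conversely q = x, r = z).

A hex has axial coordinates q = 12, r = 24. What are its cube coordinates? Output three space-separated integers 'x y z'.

Answer: 12 -36 24

Derivation:
x = q = 12
z = r = 24
y = -x - z = -(12) - (24) = -36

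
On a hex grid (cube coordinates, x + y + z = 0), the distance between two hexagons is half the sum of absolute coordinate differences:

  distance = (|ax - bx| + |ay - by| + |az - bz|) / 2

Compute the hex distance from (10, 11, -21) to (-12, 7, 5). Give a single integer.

Answer: 26

Derivation:
|ax - bx| = |10 - (-12)| = 22
|ay - by| = |11 - 7| = 4
|az - bz| = |-21 - 5| = 26
distance = (22 + 4 + 26) / 2 = 52 / 2 = 26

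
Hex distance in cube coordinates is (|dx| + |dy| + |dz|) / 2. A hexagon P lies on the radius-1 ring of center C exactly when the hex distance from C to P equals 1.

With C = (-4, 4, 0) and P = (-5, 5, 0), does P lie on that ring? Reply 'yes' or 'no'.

|px - cx| = |-5 - (-4)| = 1
|py - cy| = |5 - 4| = 1
|pz - cz| = |0 - 0| = 0
distance = (1+1+0)/2 = 2/2 = 1
radius = 1; distance == radius -> yes

Answer: yes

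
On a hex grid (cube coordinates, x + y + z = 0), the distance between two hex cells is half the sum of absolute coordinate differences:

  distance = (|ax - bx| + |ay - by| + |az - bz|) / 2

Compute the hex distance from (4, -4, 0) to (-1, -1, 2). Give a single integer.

|ax - bx| = |4 - (-1)| = 5
|ay - by| = |-4 - (-1)| = 3
|az - bz| = |0 - 2| = 2
distance = (5 + 3 + 2) / 2 = 10 / 2 = 5

Answer: 5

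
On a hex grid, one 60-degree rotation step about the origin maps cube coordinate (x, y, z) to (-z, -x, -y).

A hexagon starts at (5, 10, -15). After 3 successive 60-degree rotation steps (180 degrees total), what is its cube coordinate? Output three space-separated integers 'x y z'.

Start: (5, 10, -15)
Step 1: (5, 10, -15) -> (-(-15), -(5), -(10)) = (15, -5, -10)
Step 2: (15, -5, -10) -> (-(-10), -(15), -(-5)) = (10, -15, 5)
Step 3: (10, -15, 5) -> (-(5), -(10), -(-15)) = (-5, -10, 15)

Answer: -5 -10 15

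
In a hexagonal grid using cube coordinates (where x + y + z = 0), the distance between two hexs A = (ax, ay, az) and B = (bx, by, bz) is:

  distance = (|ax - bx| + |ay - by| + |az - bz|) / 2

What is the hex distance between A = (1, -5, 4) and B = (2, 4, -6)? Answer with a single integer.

Answer: 10

Derivation:
|ax - bx| = |1 - 2| = 1
|ay - by| = |-5 - 4| = 9
|az - bz| = |4 - (-6)| = 10
distance = (1 + 9 + 10) / 2 = 20 / 2 = 10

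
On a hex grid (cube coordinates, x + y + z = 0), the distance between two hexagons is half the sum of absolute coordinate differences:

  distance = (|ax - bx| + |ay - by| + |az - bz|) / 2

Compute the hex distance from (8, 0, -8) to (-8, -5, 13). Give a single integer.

Answer: 21

Derivation:
|ax - bx| = |8 - (-8)| = 16
|ay - by| = |0 - (-5)| = 5
|az - bz| = |-8 - 13| = 21
distance = (16 + 5 + 21) / 2 = 42 / 2 = 21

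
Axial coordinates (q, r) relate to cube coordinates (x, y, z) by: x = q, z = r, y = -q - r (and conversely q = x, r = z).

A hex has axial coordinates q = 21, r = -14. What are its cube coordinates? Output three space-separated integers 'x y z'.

Answer: 21 -7 -14

Derivation:
x = q = 21
z = r = -14
y = -x - z = -(21) - (-14) = -7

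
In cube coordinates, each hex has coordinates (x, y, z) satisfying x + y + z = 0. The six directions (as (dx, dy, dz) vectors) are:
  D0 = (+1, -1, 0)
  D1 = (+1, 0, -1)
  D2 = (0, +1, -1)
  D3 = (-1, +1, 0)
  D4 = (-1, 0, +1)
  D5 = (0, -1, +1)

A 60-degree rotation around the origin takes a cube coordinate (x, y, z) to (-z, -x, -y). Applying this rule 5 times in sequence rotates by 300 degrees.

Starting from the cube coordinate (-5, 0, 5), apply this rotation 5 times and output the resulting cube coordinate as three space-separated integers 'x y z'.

Answer: 0 -5 5

Derivation:
Start: (-5, 0, 5)
Step 1: (-5, 0, 5) -> (-(5), -(-5), -(0)) = (-5, 5, 0)
Step 2: (-5, 5, 0) -> (-(0), -(-5), -(5)) = (0, 5, -5)
Step 3: (0, 5, -5) -> (-(-5), -(0), -(5)) = (5, 0, -5)
Step 4: (5, 0, -5) -> (-(-5), -(5), -(0)) = (5, -5, 0)
Step 5: (5, -5, 0) -> (-(0), -(5), -(-5)) = (0, -5, 5)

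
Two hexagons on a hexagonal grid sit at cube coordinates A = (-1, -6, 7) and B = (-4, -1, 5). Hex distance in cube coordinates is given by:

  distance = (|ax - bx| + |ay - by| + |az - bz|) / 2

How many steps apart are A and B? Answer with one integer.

Answer: 5

Derivation:
|ax - bx| = |-1 - (-4)| = 3
|ay - by| = |-6 - (-1)| = 5
|az - bz| = |7 - 5| = 2
distance = (3 + 5 + 2) / 2 = 10 / 2 = 5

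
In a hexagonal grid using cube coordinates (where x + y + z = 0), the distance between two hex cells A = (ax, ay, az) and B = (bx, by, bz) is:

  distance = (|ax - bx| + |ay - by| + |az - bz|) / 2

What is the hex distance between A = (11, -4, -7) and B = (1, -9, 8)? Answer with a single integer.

|ax - bx| = |11 - 1| = 10
|ay - by| = |-4 - (-9)| = 5
|az - bz| = |-7 - 8| = 15
distance = (10 + 5 + 15) / 2 = 30 / 2 = 15

Answer: 15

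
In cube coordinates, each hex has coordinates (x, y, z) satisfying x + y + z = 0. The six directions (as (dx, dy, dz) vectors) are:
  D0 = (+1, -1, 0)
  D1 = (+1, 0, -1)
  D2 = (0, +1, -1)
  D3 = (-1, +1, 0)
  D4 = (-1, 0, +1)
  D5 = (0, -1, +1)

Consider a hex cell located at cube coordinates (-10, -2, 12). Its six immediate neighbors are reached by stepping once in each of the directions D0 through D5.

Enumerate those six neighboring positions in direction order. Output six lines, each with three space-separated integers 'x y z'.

Center: (-10, -2, 12). Add each direction:
  D0: (-10, -2, 12) + (1, -1, 0) = (-9, -3, 12)
  D1: (-10, -2, 12) + (1, 0, -1) = (-9, -2, 11)
  D2: (-10, -2, 12) + (0, 1, -1) = (-10, -1, 11)
  D3: (-10, -2, 12) + (-1, 1, 0) = (-11, -1, 12)
  D4: (-10, -2, 12) + (-1, 0, 1) = (-11, -2, 13)
  D5: (-10, -2, 12) + (0, -1, 1) = (-10, -3, 13)

Answer: -9 -3 12
-9 -2 11
-10 -1 11
-11 -1 12
-11 -2 13
-10 -3 13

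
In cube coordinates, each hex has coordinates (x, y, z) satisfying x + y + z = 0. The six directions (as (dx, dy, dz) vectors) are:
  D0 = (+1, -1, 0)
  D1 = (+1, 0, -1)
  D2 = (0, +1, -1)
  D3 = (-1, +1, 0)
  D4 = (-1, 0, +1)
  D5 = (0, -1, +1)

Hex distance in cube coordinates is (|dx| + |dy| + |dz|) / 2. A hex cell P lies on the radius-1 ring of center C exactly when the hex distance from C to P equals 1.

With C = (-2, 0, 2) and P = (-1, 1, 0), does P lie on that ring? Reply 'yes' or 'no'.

|px - cx| = |-1 - (-2)| = 1
|py - cy| = |1 - 0| = 1
|pz - cz| = |0 - 2| = 2
distance = (1+1+2)/2 = 4/2 = 2
radius = 1; distance != radius -> no

Answer: no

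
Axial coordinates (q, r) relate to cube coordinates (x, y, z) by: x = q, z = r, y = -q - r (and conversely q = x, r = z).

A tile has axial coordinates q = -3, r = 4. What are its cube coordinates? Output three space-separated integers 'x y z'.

x = q = -3
z = r = 4
y = -x - z = -(-3) - (4) = -1

Answer: -3 -1 4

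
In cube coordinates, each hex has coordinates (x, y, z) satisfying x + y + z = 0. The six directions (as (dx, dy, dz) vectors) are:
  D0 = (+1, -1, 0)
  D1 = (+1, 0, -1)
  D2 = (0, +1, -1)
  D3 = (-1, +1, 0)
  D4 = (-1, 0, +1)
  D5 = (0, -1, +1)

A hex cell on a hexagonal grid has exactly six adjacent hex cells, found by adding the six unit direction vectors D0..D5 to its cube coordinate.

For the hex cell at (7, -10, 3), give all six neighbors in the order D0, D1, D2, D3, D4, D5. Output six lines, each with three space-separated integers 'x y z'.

Center: (7, -10, 3). Add each direction:
  D0: (7, -10, 3) + (1, -1, 0) = (8, -11, 3)
  D1: (7, -10, 3) + (1, 0, -1) = (8, -10, 2)
  D2: (7, -10, 3) + (0, 1, -1) = (7, -9, 2)
  D3: (7, -10, 3) + (-1, 1, 0) = (6, -9, 3)
  D4: (7, -10, 3) + (-1, 0, 1) = (6, -10, 4)
  D5: (7, -10, 3) + (0, -1, 1) = (7, -11, 4)

Answer: 8 -11 3
8 -10 2
7 -9 2
6 -9 3
6 -10 4
7 -11 4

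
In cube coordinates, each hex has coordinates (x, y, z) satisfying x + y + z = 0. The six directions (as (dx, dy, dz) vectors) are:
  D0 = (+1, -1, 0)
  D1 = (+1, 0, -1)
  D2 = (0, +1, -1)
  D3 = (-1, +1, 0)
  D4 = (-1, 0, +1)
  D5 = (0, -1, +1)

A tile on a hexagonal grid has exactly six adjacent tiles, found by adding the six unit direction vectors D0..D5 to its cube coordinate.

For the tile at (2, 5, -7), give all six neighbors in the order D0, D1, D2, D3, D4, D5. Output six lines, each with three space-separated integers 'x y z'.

Center: (2, 5, -7). Add each direction:
  D0: (2, 5, -7) + (1, -1, 0) = (3, 4, -7)
  D1: (2, 5, -7) + (1, 0, -1) = (3, 5, -8)
  D2: (2, 5, -7) + (0, 1, -1) = (2, 6, -8)
  D3: (2, 5, -7) + (-1, 1, 0) = (1, 6, -7)
  D4: (2, 5, -7) + (-1, 0, 1) = (1, 5, -6)
  D5: (2, 5, -7) + (0, -1, 1) = (2, 4, -6)

Answer: 3 4 -7
3 5 -8
2 6 -8
1 6 -7
1 5 -6
2 4 -6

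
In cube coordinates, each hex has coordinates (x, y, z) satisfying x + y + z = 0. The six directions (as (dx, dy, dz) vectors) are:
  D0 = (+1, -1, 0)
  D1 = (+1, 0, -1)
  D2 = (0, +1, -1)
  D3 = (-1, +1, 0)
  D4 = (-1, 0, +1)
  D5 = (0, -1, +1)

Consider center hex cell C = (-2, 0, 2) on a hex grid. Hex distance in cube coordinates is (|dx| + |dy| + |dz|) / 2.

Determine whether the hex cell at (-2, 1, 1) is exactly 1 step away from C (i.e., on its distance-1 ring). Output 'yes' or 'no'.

Answer: yes

Derivation:
|px - cx| = |-2 - (-2)| = 0
|py - cy| = |1 - 0| = 1
|pz - cz| = |1 - 2| = 1
distance = (0+1+1)/2 = 2/2 = 1
radius = 1; distance == radius -> yes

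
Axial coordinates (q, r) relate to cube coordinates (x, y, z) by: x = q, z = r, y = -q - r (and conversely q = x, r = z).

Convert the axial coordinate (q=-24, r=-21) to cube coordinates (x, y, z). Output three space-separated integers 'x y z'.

Answer: -24 45 -21

Derivation:
x = q = -24
z = r = -21
y = -x - z = -(-24) - (-21) = 45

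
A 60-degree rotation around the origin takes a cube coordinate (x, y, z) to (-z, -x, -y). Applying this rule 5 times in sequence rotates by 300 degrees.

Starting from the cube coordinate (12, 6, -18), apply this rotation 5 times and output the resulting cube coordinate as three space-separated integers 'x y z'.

Start: (12, 6, -18)
Step 1: (12, 6, -18) -> (-(-18), -(12), -(6)) = (18, -12, -6)
Step 2: (18, -12, -6) -> (-(-6), -(18), -(-12)) = (6, -18, 12)
Step 3: (6, -18, 12) -> (-(12), -(6), -(-18)) = (-12, -6, 18)
Step 4: (-12, -6, 18) -> (-(18), -(-12), -(-6)) = (-18, 12, 6)
Step 5: (-18, 12, 6) -> (-(6), -(-18), -(12)) = (-6, 18, -12)

Answer: -6 18 -12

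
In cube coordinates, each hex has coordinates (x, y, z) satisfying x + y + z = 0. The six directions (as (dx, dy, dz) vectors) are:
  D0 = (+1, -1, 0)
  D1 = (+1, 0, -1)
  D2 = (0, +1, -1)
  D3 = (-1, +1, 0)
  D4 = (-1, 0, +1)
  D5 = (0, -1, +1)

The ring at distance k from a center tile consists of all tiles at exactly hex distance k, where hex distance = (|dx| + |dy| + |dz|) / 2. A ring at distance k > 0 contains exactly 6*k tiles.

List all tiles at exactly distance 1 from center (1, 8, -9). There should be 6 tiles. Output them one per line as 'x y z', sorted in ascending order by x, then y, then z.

Answer: 0 8 -8
0 9 -9
1 7 -8
1 9 -10
2 7 -9
2 8 -10

Derivation:
Walk ring at distance 1 from (1, 8, -9):
Start at center + D4*1 = (0, 8, -8)
  hex 0: (0, 8, -8)
  hex 1: (1, 7, -8)
  hex 2: (2, 7, -9)
  hex 3: (2, 8, -10)
  hex 4: (1, 9, -10)
  hex 5: (0, 9, -9)
Sorted: 6 hexes.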